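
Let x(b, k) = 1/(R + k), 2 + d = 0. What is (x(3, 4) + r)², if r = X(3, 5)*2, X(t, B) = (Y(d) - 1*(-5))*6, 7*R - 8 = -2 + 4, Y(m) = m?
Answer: 1890625/1444 ≈ 1309.3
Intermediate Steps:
d = -2 (d = -2 + 0 = -2)
R = 10/7 (R = 8/7 + (-2 + 4)/7 = 8/7 + (⅐)*2 = 8/7 + 2/7 = 10/7 ≈ 1.4286)
X(t, B) = 18 (X(t, B) = (-2 - 1*(-5))*6 = (-2 + 5)*6 = 3*6 = 18)
x(b, k) = 1/(10/7 + k)
r = 36 (r = 18*2 = 36)
(x(3, 4) + r)² = (7/(10 + 7*4) + 36)² = (7/(10 + 28) + 36)² = (7/38 + 36)² = (1375/38)² = 1890625/1444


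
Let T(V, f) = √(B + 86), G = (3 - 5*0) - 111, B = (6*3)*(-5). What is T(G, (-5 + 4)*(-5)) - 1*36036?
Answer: -36036 + 2*I ≈ -36036.0 + 2.0*I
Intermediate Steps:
B = -90 (B = 18*(-5) = -90)
G = -108 (G = (3 + 0) - 111 = 3 - 111 = -108)
T(V, f) = 2*I (T(V, f) = √(-90 + 86) = √(-4) = 2*I)
T(G, (-5 + 4)*(-5)) - 1*36036 = 2*I - 1*36036 = 2*I - 36036 = -36036 + 2*I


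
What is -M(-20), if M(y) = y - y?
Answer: 0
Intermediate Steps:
M(y) = 0
-M(-20) = -1*0 = 0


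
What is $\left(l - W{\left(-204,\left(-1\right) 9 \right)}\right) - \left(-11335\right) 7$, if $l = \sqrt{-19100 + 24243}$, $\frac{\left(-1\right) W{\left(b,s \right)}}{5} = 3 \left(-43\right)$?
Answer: $78700 + \sqrt{5143} \approx 78772.0$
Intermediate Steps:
$W{\left(b,s \right)} = 645$ ($W{\left(b,s \right)} = - 5 \cdot 3 \left(-43\right) = \left(-5\right) \left(-129\right) = 645$)
$l = \sqrt{5143} \approx 71.715$
$\left(l - W{\left(-204,\left(-1\right) 9 \right)}\right) - \left(-11335\right) 7 = \left(\sqrt{5143} - 645\right) - \left(-11335\right) 7 = \left(\sqrt{5143} - 645\right) - -79345 = \left(-645 + \sqrt{5143}\right) + 79345 = 78700 + \sqrt{5143}$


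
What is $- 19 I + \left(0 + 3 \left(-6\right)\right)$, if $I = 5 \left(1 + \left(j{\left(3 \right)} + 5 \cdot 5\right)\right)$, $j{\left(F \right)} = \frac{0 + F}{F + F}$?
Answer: $- \frac{5071}{2} \approx -2535.5$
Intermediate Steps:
$j{\left(F \right)} = \frac{1}{2}$ ($j{\left(F \right)} = \frac{F}{2 F} = F \frac{1}{2 F} = \frac{1}{2}$)
$I = \frac{265}{2}$ ($I = 5 \left(1 + \left(\frac{1}{2} + 5 \cdot 5\right)\right) = 5 \left(1 + \left(\frac{1}{2} + 25\right)\right) = 5 \left(1 + \frac{51}{2}\right) = 5 \cdot \frac{53}{2} = \frac{265}{2} \approx 132.5$)
$- 19 I + \left(0 + 3 \left(-6\right)\right) = \left(-19\right) \frac{265}{2} + \left(0 + 3 \left(-6\right)\right) = - \frac{5035}{2} + \left(0 - 18\right) = - \frac{5035}{2} - 18 = - \frac{5071}{2}$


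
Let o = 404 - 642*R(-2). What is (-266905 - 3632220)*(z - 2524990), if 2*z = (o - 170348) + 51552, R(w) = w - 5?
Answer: 10067302903375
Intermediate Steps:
R(w) = -5 + w
o = 4898 (o = 404 - 642*(-5 - 2) = 404 - 642*(-7) = 404 + 4494 = 4898)
z = -56949 (z = ((4898 - 170348) + 51552)/2 = (-165450 + 51552)/2 = (1/2)*(-113898) = -56949)
(-266905 - 3632220)*(z - 2524990) = (-266905 - 3632220)*(-56949 - 2524990) = -3899125*(-2581939) = 10067302903375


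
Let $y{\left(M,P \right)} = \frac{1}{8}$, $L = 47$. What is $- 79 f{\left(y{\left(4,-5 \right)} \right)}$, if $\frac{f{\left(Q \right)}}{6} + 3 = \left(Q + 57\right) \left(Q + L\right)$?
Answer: $- \frac{40786989}{32} \approx -1.2746 \cdot 10^{6}$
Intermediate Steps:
$y{\left(M,P \right)} = \frac{1}{8}$
$f{\left(Q \right)} = -18 + 6 \left(47 + Q\right) \left(57 + Q\right)$ ($f{\left(Q \right)} = -18 + 6 \left(Q + 57\right) \left(Q + 47\right) = -18 + 6 \left(57 + Q\right) \left(47 + Q\right) = -18 + 6 \left(47 + Q\right) \left(57 + Q\right)$)
$- 79 f{\left(y{\left(4,-5 \right)} \right)} = - 79 \left(16056 + \frac{6}{64} + 624 \cdot \frac{1}{8}\right) = - 79 \left(16056 + 6 \cdot \frac{1}{64} + 78\right) = - 79 \left(16056 + \frac{3}{32} + 78\right) = \left(-79\right) \frac{516291}{32} = - \frac{40786989}{32}$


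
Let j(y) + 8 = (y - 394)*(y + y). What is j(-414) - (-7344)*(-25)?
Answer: 485416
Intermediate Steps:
j(y) = -8 + 2*y*(-394 + y) (j(y) = -8 + (y - 394)*(y + y) = -8 + (-394 + y)*(2*y) = -8 + 2*y*(-394 + y))
j(-414) - (-7344)*(-25) = (-8 - 788*(-414) + 2*(-414)**2) - (-7344)*(-25) = (-8 + 326232 + 2*171396) - 1*183600 = (-8 + 326232 + 342792) - 183600 = 669016 - 183600 = 485416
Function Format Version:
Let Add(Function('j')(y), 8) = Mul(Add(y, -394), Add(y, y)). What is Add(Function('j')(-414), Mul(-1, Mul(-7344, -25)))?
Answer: 485416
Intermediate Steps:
Function('j')(y) = Add(-8, Mul(2, y, Add(-394, y))) (Function('j')(y) = Add(-8, Mul(Add(y, -394), Add(y, y))) = Add(-8, Mul(Add(-394, y), Mul(2, y))) = Add(-8, Mul(2, y, Add(-394, y))))
Add(Function('j')(-414), Mul(-1, Mul(-7344, -25))) = Add(Add(-8, Mul(-788, -414), Mul(2, Pow(-414, 2))), Mul(-1, Mul(-7344, -25))) = Add(Add(-8, 326232, Mul(2, 171396)), Mul(-1, 183600)) = Add(Add(-8, 326232, 342792), -183600) = Add(669016, -183600) = 485416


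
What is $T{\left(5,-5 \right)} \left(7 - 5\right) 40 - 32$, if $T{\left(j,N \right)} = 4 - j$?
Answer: $-112$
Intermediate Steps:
$T{\left(5,-5 \right)} \left(7 - 5\right) 40 - 32 = \left(4 - 5\right) \left(7 - 5\right) 40 - 32 = \left(4 - 5\right) 2 \cdot 40 - 32 = \left(-1\right) 2 \cdot 40 - 32 = \left(-2\right) 40 - 32 = -80 - 32 = -112$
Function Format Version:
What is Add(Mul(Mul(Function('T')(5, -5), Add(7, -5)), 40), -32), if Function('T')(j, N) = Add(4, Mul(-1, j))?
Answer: -112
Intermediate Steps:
Add(Mul(Mul(Function('T')(5, -5), Add(7, -5)), 40), -32) = Add(Mul(Mul(Add(4, Mul(-1, 5)), Add(7, -5)), 40), -32) = Add(Mul(Mul(Add(4, -5), 2), 40), -32) = Add(Mul(Mul(-1, 2), 40), -32) = Add(Mul(-2, 40), -32) = Add(-80, -32) = -112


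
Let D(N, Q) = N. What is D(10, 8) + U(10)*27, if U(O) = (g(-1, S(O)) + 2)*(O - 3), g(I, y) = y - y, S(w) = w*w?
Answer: 388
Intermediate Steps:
S(w) = w²
g(I, y) = 0
U(O) = -6 + 2*O (U(O) = (0 + 2)*(O - 3) = 2*(-3 + O) = -6 + 2*O)
D(10, 8) + U(10)*27 = 10 + (-6 + 2*10)*27 = 10 + (-6 + 20)*27 = 10 + 14*27 = 10 + 378 = 388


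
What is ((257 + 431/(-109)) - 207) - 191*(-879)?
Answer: 18304920/109 ≈ 1.6794e+5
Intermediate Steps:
((257 + 431/(-109)) - 207) - 191*(-879) = ((257 + 431*(-1/109)) - 207) + 167889 = ((257 - 431/109) - 207) + 167889 = (27582/109 - 207) + 167889 = 5019/109 + 167889 = 18304920/109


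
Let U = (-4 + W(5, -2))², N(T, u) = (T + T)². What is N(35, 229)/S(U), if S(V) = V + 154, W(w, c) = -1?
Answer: 4900/179 ≈ 27.374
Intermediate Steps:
N(T, u) = 4*T² (N(T, u) = (2*T)² = 4*T²)
U = 25 (U = (-4 - 1)² = (-5)² = 25)
S(V) = 154 + V
N(35, 229)/S(U) = (4*35²)/(154 + 25) = (4*1225)/179 = 4900*(1/179) = 4900/179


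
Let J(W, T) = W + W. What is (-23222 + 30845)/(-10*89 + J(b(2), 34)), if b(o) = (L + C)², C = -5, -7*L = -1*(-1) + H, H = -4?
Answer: -41503/4618 ≈ -8.9872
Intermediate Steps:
L = 3/7 (L = -(-1*(-1) - 4)/7 = -(1 - 4)/7 = -⅐*(-3) = 3/7 ≈ 0.42857)
b(o) = 1024/49 (b(o) = (3/7 - 5)² = (-32/7)² = 1024/49)
J(W, T) = 2*W
(-23222 + 30845)/(-10*89 + J(b(2), 34)) = (-23222 + 30845)/(-10*89 + 2*(1024/49)) = 7623/(-890 + 2048/49) = 7623/(-41562/49) = 7623*(-49/41562) = -41503/4618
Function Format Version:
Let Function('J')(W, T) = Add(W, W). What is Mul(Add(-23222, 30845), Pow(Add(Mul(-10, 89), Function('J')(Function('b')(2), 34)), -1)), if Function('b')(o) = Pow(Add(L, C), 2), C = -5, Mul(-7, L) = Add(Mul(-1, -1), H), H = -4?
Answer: Rational(-41503, 4618) ≈ -8.9872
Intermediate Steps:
L = Rational(3, 7) (L = Mul(Rational(-1, 7), Add(Mul(-1, -1), -4)) = Mul(Rational(-1, 7), Add(1, -4)) = Mul(Rational(-1, 7), -3) = Rational(3, 7) ≈ 0.42857)
Function('b')(o) = Rational(1024, 49) (Function('b')(o) = Pow(Add(Rational(3, 7), -5), 2) = Pow(Rational(-32, 7), 2) = Rational(1024, 49))
Function('J')(W, T) = Mul(2, W)
Mul(Add(-23222, 30845), Pow(Add(Mul(-10, 89), Function('J')(Function('b')(2), 34)), -1)) = Mul(Add(-23222, 30845), Pow(Add(Mul(-10, 89), Mul(2, Rational(1024, 49))), -1)) = Mul(7623, Pow(Add(-890, Rational(2048, 49)), -1)) = Mul(7623, Pow(Rational(-41562, 49), -1)) = Mul(7623, Rational(-49, 41562)) = Rational(-41503, 4618)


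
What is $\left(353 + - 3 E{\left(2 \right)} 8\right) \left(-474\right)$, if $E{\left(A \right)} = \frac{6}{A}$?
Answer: $-133194$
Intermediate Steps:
$\left(353 + - 3 E{\left(2 \right)} 8\right) \left(-474\right) = \left(353 + - 3 \cdot \frac{6}{2} \cdot 8\right) \left(-474\right) = \left(353 + - 3 \cdot 6 \cdot \frac{1}{2} \cdot 8\right) \left(-474\right) = \left(353 + \left(-3\right) 3 \cdot 8\right) \left(-474\right) = \left(353 - 72\right) \left(-474\right) = 281 \left(-474\right) = -133194$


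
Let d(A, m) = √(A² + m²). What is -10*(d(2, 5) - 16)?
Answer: 160 - 10*√29 ≈ 106.15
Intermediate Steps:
-10*(d(2, 5) - 16) = -10*(√(2² + 5²) - 16) = -10*(√(4 + 25) - 16) = -10*(√29 - 16) = -10*(-16 + √29) = 160 - 10*√29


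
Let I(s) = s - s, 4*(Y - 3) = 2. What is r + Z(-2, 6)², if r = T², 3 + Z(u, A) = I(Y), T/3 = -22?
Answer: 4365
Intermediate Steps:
T = -66 (T = 3*(-22) = -66)
Y = 7/2 (Y = 3 + (¼)*2 = 3 + ½ = 7/2 ≈ 3.5000)
I(s) = 0
Z(u, A) = -3 (Z(u, A) = -3 + 0 = -3)
r = 4356 (r = (-66)² = 4356)
r + Z(-2, 6)² = 4356 + (-3)² = 4356 + 9 = 4365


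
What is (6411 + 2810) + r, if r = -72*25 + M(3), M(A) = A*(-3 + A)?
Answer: 7421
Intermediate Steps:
r = -1800 (r = -72*25 + 3*(-3 + 3) = -1800 + 3*0 = -1800 + 0 = -1800)
(6411 + 2810) + r = (6411 + 2810) - 1800 = 9221 - 1800 = 7421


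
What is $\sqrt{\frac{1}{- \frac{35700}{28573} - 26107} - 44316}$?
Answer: $\frac{i \sqrt{24661968732962219951539}}{745991011} \approx 210.51 i$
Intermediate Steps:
$\sqrt{\frac{1}{- \frac{35700}{28573} - 26107} - 44316} = \sqrt{\frac{1}{- \frac{745991011}{28573}} - 44316} = \sqrt{- \frac{28573}{745991011} - 44316} = \sqrt{- \frac{33059337672049}{745991011}} = \frac{i \sqrt{24661968732962219951539}}{745991011}$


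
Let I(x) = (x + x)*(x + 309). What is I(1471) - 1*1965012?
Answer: 3271748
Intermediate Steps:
I(x) = 2*x*(309 + x) (I(x) = (2*x)*(309 + x) = 2*x*(309 + x))
I(1471) - 1*1965012 = 2*1471*(309 + 1471) - 1*1965012 = 2*1471*1780 - 1965012 = 5236760 - 1965012 = 3271748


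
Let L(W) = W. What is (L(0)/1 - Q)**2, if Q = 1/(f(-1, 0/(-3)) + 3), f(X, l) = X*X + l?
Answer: 1/16 ≈ 0.062500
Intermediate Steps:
f(X, l) = l + X**2 (f(X, l) = X**2 + l = l + X**2)
Q = 1/4 (Q = 1/((0/(-3) + (-1)**2) + 3) = 1/((0*(-1/3) + 1) + 3) = 1/((0 + 1) + 3) = 1/(1 + 3) = 1/4 ≈ 0.25000)
(L(0)/1 - Q)**2 = (0/1 - 1*1/4)**2 = (0*1 - 1/4)**2 = (0 - 1/4)**2 = (-1/4)**2 = 1/16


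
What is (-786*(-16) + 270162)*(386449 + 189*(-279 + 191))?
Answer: 104561318946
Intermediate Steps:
(-786*(-16) + 270162)*(386449 + 189*(-279 + 191)) = (12576 + 270162)*(386449 + 189*(-88)) = 282738*(386449 - 16632) = 282738*369817 = 104561318946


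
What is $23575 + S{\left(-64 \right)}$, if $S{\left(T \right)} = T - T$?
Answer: $23575$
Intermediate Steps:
$S{\left(T \right)} = 0$
$23575 + S{\left(-64 \right)} = 23575 + 0 = 23575$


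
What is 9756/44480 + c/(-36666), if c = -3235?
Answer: 62700787/203862960 ≈ 0.30756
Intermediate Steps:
9756/44480 + c/(-36666) = 9756/44480 - 3235/(-36666) = 9756*(1/44480) - 3235*(-1/36666) = 2439/11120 + 3235/36666 = 62700787/203862960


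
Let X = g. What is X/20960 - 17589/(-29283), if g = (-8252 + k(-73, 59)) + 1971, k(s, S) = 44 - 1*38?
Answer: 12327641/40918112 ≈ 0.30128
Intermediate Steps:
k(s, S) = 6 (k(s, S) = 44 - 38 = 6)
g = -6275 (g = (-8252 + 6) + 1971 = -8246 + 1971 = -6275)
X = -6275
X/20960 - 17589/(-29283) = -6275/20960 - 17589/(-29283) = -6275*1/20960 - 17589*(-1/29283) = -1255/4192 + 5863/9761 = 12327641/40918112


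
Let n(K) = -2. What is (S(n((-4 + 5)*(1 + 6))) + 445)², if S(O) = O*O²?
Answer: 190969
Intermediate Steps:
S(O) = O³
(S(n((-4 + 5)*(1 + 6))) + 445)² = ((-2)³ + 445)² = (-8 + 445)² = 437² = 190969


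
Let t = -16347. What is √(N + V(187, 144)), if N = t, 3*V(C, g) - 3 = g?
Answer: I*√16298 ≈ 127.66*I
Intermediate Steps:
V(C, g) = 1 + g/3
N = -16347
√(N + V(187, 144)) = √(-16347 + (1 + (⅓)*144)) = √(-16347 + (1 + 48)) = √(-16347 + 49) = √(-16298) = I*√16298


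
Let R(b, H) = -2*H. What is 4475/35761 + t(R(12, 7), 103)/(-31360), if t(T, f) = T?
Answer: 10059761/80104640 ≈ 0.12558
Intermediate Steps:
4475/35761 + t(R(12, 7), 103)/(-31360) = 4475/35761 - 2*7/(-31360) = 4475*(1/35761) - 14*(-1/31360) = 4475/35761 + 1/2240 = 10059761/80104640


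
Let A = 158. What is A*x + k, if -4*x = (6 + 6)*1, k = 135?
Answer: -339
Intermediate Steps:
x = -3 (x = -(6 + 6)/4 = -3 ≈ -3.0000)
A*x + k = 158*(-3) + 135 = -474 + 135 = -339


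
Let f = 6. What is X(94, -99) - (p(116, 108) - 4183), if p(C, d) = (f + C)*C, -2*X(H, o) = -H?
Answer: -9922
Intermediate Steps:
X(H, o) = H/2 (X(H, o) = -(-1)*H/2 = H/2)
p(C, d) = C*(6 + C) (p(C, d) = (6 + C)*C = C*(6 + C))
X(94, -99) - (p(116, 108) - 4183) = (1/2)*94 - (116*(6 + 116) - 4183) = 47 - (116*122 - 4183) = 47 - (14152 - 4183) = 47 - 1*9969 = 47 - 9969 = -9922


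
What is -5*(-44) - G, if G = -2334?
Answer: 2554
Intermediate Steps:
-5*(-44) - G = -5*(-44) - 1*(-2334) = 220 + 2334 = 2554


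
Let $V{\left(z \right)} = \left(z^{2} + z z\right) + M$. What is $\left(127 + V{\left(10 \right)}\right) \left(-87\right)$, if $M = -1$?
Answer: $-28362$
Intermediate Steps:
$V{\left(z \right)} = -1 + 2 z^{2}$ ($V{\left(z \right)} = \left(z^{2} + z z\right) - 1 = \left(z^{2} + z^{2}\right) - 1 = 2 z^{2} - 1 = -1 + 2 z^{2}$)
$\left(127 + V{\left(10 \right)}\right) \left(-87\right) = \left(127 - \left(1 - 2 \cdot 10^{2}\right)\right) \left(-87\right) = \left(127 + \left(-1 + 2 \cdot 100\right)\right) \left(-87\right) = \left(127 + \left(-1 + 200\right)\right) \left(-87\right) = \left(127 + 199\right) \left(-87\right) = 326 \left(-87\right) = -28362$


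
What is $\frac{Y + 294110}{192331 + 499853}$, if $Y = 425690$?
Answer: $\frac{89975}{86523} \approx 1.0399$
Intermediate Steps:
$\frac{Y + 294110}{192331 + 499853} = \frac{425690 + 294110}{192331 + 499853} = \frac{719800}{692184} = 719800 \cdot \frac{1}{692184} = \frac{89975}{86523}$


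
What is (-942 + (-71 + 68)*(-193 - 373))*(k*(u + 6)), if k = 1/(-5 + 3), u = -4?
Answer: -756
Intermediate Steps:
k = -½ (k = 1/(-2) = -½ ≈ -0.50000)
(-942 + (-71 + 68)*(-193 - 373))*(k*(u + 6)) = (-942 + (-71 + 68)*(-193 - 373))*(-(-4 + 6)/2) = (-942 - 3*(-566))*(-½*2) = (-942 + 1698)*(-1) = 756*(-1) = -756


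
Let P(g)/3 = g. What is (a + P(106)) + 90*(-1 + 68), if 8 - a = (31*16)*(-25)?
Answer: 18756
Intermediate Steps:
P(g) = 3*g
a = 12408 (a = 8 - 31*16*(-25) = 8 - 496*(-25) = 8 - 1*(-12400) = 8 + 12400 = 12408)
(a + P(106)) + 90*(-1 + 68) = (12408 + 3*106) + 90*(-1 + 68) = (12408 + 318) + 90*67 = 12726 + 6030 = 18756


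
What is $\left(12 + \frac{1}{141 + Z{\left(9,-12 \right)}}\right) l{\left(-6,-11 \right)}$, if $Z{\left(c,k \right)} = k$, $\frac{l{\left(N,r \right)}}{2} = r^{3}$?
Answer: $- \frac{4123438}{129} \approx -31965.0$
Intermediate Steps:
$l{\left(N,r \right)} = 2 r^{3}$
$\left(12 + \frac{1}{141 + Z{\left(9,-12 \right)}}\right) l{\left(-6,-11 \right)} = \left(12 + \frac{1}{141 - 12}\right) 2 \left(-11\right)^{3} = \left(12 + \frac{1}{129}\right) 2 \left(-1331\right) = \left(12 + \frac{1}{129}\right) \left(-2662\right) = \frac{1549}{129} \left(-2662\right) = - \frac{4123438}{129}$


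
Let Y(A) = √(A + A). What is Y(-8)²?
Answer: -16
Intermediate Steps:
Y(A) = √2*√A (Y(A) = √(2*A) = √2*√A)
Y(-8)² = (√2*√(-8))² = (√2*(2*I*√2))² = (4*I)² = -16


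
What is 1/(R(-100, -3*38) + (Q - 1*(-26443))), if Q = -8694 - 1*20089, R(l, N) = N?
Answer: -1/2454 ≈ -0.00040750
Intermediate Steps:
Q = -28783 (Q = -8694 - 20089 = -28783)
1/(R(-100, -3*38) + (Q - 1*(-26443))) = 1/(-3*38 + (-28783 - 1*(-26443))) = 1/(-114 + (-28783 + 26443)) = 1/(-114 - 2340) = 1/(-2454) = -1/2454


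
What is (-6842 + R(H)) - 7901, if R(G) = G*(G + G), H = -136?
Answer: 22249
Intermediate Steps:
R(G) = 2*G² (R(G) = G*(2*G) = 2*G²)
(-6842 + R(H)) - 7901 = (-6842 + 2*(-136)²) - 7901 = (-6842 + 2*18496) - 7901 = (-6842 + 36992) - 7901 = 30150 - 7901 = 22249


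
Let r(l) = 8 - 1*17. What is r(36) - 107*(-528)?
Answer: 56487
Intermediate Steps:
r(l) = -9 (r(l) = 8 - 17 = -9)
r(36) - 107*(-528) = -9 - 107*(-528) = -9 + 56496 = 56487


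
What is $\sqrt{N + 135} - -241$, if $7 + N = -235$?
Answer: $241 + i \sqrt{107} \approx 241.0 + 10.344 i$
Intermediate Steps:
$N = -242$ ($N = -7 - 235 = -242$)
$\sqrt{N + 135} - -241 = \sqrt{-242 + 135} - -241 = \sqrt{-107} + 241 = i \sqrt{107} + 241 = 241 + i \sqrt{107}$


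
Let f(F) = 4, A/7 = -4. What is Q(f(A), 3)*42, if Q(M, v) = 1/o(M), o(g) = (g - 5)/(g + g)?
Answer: -336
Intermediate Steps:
A = -28 (A = 7*(-4) = -28)
o(g) = (-5 + g)/(2*g) (o(g) = (-5 + g)/((2*g)) = (-5 + g)*(1/(2*g)) = (-5 + g)/(2*g))
Q(M, v) = 2*M/(-5 + M) (Q(M, v) = 1/((-5 + M)/(2*M)) = 2*M/(-5 + M))
Q(f(A), 3)*42 = (2*4/(-5 + 4))*42 = (2*4/(-1))*42 = (2*4*(-1))*42 = -8*42 = -336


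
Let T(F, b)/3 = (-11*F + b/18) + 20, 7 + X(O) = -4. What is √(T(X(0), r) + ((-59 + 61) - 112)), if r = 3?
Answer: √1254/2 ≈ 17.706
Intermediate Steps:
X(O) = -11 (X(O) = -7 - 4 = -11)
T(F, b) = 60 - 33*F + b/6 (T(F, b) = 3*((-11*F + b/18) + 20) = 3*(20 - 11*F + b/18) = 60 - 33*F + b/6)
√(T(X(0), r) + ((-59 + 61) - 112)) = √((60 - 33*(-11) + (⅙)*3) + ((-59 + 61) - 112)) = √((60 + 363 + ½) + (2 - 112)) = √(847/2 - 110) = √(627/2) = √1254/2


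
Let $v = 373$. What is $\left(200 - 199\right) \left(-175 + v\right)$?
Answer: $198$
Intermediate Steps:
$\left(200 - 199\right) \left(-175 + v\right) = \left(200 - 199\right) \left(-175 + 373\right) = 1 \cdot 198 = 198$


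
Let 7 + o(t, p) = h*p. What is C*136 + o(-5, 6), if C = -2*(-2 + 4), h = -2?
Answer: -563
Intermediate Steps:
C = -4 (C = -2*2 = -4)
o(t, p) = -7 - 2*p
C*136 + o(-5, 6) = -4*136 + (-7 - 2*6) = -544 + (-7 - 12) = -544 - 19 = -563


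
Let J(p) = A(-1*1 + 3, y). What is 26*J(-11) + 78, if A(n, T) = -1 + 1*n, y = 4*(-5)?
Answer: 104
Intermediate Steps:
y = -20
A(n, T) = -1 + n
J(p) = 1 (J(p) = -1 + (-1*1 + 3) = -1 + (-1 + 3) = -1 + 2 = 1)
26*J(-11) + 78 = 26*1 + 78 = 26 + 78 = 104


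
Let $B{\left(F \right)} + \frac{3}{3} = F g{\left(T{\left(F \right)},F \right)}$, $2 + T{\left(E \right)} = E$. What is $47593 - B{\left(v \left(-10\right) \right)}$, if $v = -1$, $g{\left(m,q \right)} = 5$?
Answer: $47544$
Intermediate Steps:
$T{\left(E \right)} = -2 + E$
$B{\left(F \right)} = -1 + 5 F$ ($B{\left(F \right)} = -1 + F 5 = -1 + 5 F$)
$47593 - B{\left(v \left(-10\right) \right)} = 47593 - \left(-1 + 5 \left(\left(-1\right) \left(-10\right)\right)\right) = 47593 - \left(-1 + 5 \cdot 10\right) = 47593 - \left(-1 + 50\right) = 47593 - 49 = 47544$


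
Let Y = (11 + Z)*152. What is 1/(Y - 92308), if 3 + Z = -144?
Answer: -1/112980 ≈ -8.8511e-6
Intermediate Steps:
Z = -147 (Z = -3 - 144 = -147)
Y = -20672 (Y = (11 - 147)*152 = -136*152 = -20672)
1/(Y - 92308) = 1/(-20672 - 92308) = 1/(-112980) = -1/112980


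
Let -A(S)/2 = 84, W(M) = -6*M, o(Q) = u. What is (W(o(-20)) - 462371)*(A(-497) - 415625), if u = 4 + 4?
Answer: 192270583267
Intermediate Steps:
u = 8
o(Q) = 8
A(S) = -168 (A(S) = -2*84 = -168)
(W(o(-20)) - 462371)*(A(-497) - 415625) = (-6*8 - 462371)*(-168 - 415625) = (-48 - 462371)*(-415793) = -462419*(-415793) = 192270583267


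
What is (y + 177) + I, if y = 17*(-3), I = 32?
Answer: 158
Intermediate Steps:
y = -51
(y + 177) + I = (-51 + 177) + 32 = 126 + 32 = 158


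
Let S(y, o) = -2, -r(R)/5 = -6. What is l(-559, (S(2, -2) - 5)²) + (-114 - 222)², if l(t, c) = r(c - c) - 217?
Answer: 112709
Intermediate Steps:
r(R) = 30 (r(R) = -5*(-6) = 30)
l(t, c) = -187 (l(t, c) = 30 - 217 = -187)
l(-559, (S(2, -2) - 5)²) + (-114 - 222)² = -187 + (-114 - 222)² = -187 + (-336)² = -187 + 112896 = 112709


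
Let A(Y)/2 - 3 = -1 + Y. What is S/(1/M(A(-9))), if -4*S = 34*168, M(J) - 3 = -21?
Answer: 25704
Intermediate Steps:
A(Y) = 4 + 2*Y (A(Y) = 6 + 2*(-1 + Y) = 6 + (-2 + 2*Y) = 4 + 2*Y)
M(J) = -18 (M(J) = 3 - 21 = -18)
S = -1428 (S = -17*168/2 = -1/4*5712 = -1428)
S/(1/M(A(-9))) = -1428/(1/(-18)) = -1428/(-1/18) = -1428*(-18) = 25704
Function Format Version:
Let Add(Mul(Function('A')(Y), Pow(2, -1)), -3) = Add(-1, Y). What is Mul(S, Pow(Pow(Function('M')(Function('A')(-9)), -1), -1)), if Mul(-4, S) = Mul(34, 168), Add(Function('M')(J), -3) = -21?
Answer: 25704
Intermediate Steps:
Function('A')(Y) = Add(4, Mul(2, Y)) (Function('A')(Y) = Add(6, Mul(2, Add(-1, Y))) = Add(6, Add(-2, Mul(2, Y))) = Add(4, Mul(2, Y)))
Function('M')(J) = -18 (Function('M')(J) = Add(3, -21) = -18)
S = -1428 (S = Mul(Rational(-1, 4), Mul(34, 168)) = Mul(Rational(-1, 4), 5712) = -1428)
Mul(S, Pow(Pow(Function('M')(Function('A')(-9)), -1), -1)) = Mul(-1428, Pow(Pow(-18, -1), -1)) = Mul(-1428, Pow(Rational(-1, 18), -1)) = Mul(-1428, -18) = 25704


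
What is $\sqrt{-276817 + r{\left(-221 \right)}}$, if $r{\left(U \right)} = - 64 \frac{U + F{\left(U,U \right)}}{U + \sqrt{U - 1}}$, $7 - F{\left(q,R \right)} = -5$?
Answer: $\sqrt{\frac{61189933 - 276817 i \sqrt{222}}{-221 + i \sqrt{222}}} \approx 0.004 - 526.19 i$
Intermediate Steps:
$F{\left(q,R \right)} = 12$ ($F{\left(q,R \right)} = 7 - -5 = 7 + 5 = 12$)
$r{\left(U \right)} = - \frac{64 \left(12 + U\right)}{U + \sqrt{-1 + U}}$ ($r{\left(U \right)} = - 64 \frac{U + 12}{U + \sqrt{U - 1}} = - 64 \frac{12 + U}{U + \sqrt{-1 + U}} = - \frac{64 \left(12 + U\right)}{U + \sqrt{-1 + U}}$)
$\sqrt{-276817 + r{\left(-221 \right)}} = \sqrt{-276817 + \frac{64 \left(-12 - -221\right)}{-221 + \sqrt{-1 - 221}}} = \sqrt{-276817 + \frac{64 \left(-12 + 221\right)}{-221 + \sqrt{-222}}} = \sqrt{-276817 + 64 \frac{1}{-221 + i \sqrt{222}} \cdot 209} = \sqrt{-276817 + \frac{13376}{-221 + i \sqrt{222}}}$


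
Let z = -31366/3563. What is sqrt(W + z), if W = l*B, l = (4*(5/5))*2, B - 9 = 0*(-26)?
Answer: sqrt(802280710)/3563 ≈ 7.9496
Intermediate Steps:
z = -31366/3563 (z = -31366*1/3563 = -31366/3563 ≈ -8.8033)
B = 9 (B = 9 + 0*(-26) = 9 + 0 = 9)
l = 8 (l = (4*(5*(1/5)))*2 = (4*1)*2 = 4*2 = 8)
W = 72 (W = 8*9 = 72)
sqrt(W + z) = sqrt(72 - 31366/3563) = sqrt(225170/3563) = sqrt(802280710)/3563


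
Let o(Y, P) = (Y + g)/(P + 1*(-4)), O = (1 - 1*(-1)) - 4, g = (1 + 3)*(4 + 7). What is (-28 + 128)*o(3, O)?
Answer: -2350/3 ≈ -783.33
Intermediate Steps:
g = 44 (g = 4*11 = 44)
O = -2 (O = (1 + 1) - 4 = 2 - 4 = -2)
o(Y, P) = (44 + Y)/(-4 + P) (o(Y, P) = (Y + 44)/(P + 1*(-4)) = (44 + Y)/(P - 4) = (44 + Y)/(-4 + P))
(-28 + 128)*o(3, O) = (-28 + 128)*((44 + 3)/(-4 - 2)) = 100*(47/(-6)) = 100*(-⅙*47) = 100*(-47/6) = -2350/3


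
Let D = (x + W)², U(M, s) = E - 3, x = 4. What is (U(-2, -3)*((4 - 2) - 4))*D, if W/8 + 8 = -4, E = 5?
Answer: -33856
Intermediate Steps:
W = -96 (W = -64 + 8*(-4) = -64 - 32 = -96)
U(M, s) = 2 (U(M, s) = 5 - 3 = 2)
D = 8464 (D = (4 - 96)² = (-92)² = 8464)
(U(-2, -3)*((4 - 2) - 4))*D = (2*((4 - 2) - 4))*8464 = (2*(2 - 4))*8464 = (2*(-2))*8464 = -4*8464 = -33856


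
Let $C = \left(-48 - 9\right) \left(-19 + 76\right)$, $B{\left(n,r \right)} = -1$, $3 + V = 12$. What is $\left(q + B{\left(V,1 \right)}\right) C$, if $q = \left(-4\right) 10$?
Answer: $133209$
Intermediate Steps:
$V = 9$ ($V = -3 + 12 = 9$)
$q = -40$
$C = -3249$ ($C = \left(-57\right) 57 = -3249$)
$\left(q + B{\left(V,1 \right)}\right) C = \left(-40 - 1\right) \left(-3249\right) = \left(-41\right) \left(-3249\right) = 133209$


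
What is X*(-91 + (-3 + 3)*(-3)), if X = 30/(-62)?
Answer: 1365/31 ≈ 44.032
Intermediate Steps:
X = -15/31 (X = 30*(-1/62) = -15/31 ≈ -0.48387)
X*(-91 + (-3 + 3)*(-3)) = -15*(-91 + (-3 + 3)*(-3))/31 = -15*(-91 + 0*(-3))/31 = -15*(-91 + 0)/31 = -15/31*(-91) = 1365/31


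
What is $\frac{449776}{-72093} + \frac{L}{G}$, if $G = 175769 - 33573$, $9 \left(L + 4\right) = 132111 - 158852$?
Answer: $- \frac{192512522375}{30754008684} \approx -6.2598$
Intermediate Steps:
$L = - \frac{26777}{9}$ ($L = -4 + \frac{132111 - 158852}{9} = -4 + \frac{1}{9} \left(-26741\right) = -4 - \frac{26741}{9} = - \frac{26777}{9} \approx -2975.2$)
$G = 142196$
$\frac{449776}{-72093} + \frac{L}{G} = \frac{449776}{-72093} - \frac{26777}{9 \cdot 142196} = 449776 \left(- \frac{1}{72093}\right) - \frac{26777}{1279764} = - \frac{449776}{72093} - \frac{26777}{1279764} = - \frac{192512522375}{30754008684}$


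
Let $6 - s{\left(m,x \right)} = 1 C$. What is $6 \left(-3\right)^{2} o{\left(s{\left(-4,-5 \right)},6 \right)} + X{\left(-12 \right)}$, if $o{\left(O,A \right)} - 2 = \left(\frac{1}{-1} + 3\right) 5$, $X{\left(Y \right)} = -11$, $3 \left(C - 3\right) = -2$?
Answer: $637$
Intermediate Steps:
$C = \frac{7}{3}$ ($C = 3 + \frac{1}{3} \left(-2\right) = 3 - \frac{2}{3} = \frac{7}{3} \approx 2.3333$)
$s{\left(m,x \right)} = \frac{11}{3}$ ($s{\left(m,x \right)} = 6 - 1 \cdot \frac{7}{3} = 6 - \frac{7}{3} = \frac{11}{3}$)
$o{\left(O,A \right)} = 12$ ($o{\left(O,A \right)} = 2 + \left(\frac{1}{-1} + 3\right) 5 = 2 + \left(-1 + 3\right) 5 = 2 + 2 \cdot 5 = 2 + 10 = 12$)
$6 \left(-3\right)^{2} o{\left(s{\left(-4,-5 \right)},6 \right)} + X{\left(-12 \right)} = 6 \left(-3\right)^{2} \cdot 12 - 11 = 6 \cdot 9 \cdot 12 - 11 = 54 \cdot 12 - 11 = 648 - 11 = 637$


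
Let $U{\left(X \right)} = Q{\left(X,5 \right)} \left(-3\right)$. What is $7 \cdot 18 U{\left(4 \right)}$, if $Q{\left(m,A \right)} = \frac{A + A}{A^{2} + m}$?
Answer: $- \frac{3780}{29} \approx -130.34$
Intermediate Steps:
$Q{\left(m,A \right)} = \frac{2 A}{m + A^{2}}$
$U{\left(X \right)} = - \frac{30}{25 + X}$ ($U{\left(X \right)} = 2 \cdot 5 \frac{1}{X + 5^{2}} \left(-3\right) = 2 \cdot 5 \frac{1}{X + 25} \left(-3\right) = 2 \cdot 5 \frac{1}{25 + X} \left(-3\right) = \frac{10}{25 + X} \left(-3\right) = - \frac{30}{25 + X}$)
$7 \cdot 18 U{\left(4 \right)} = 7 \cdot 18 \left(- \frac{30}{25 + 4}\right) = 126 \left(- \frac{30}{29}\right) = - \frac{3780}{29}$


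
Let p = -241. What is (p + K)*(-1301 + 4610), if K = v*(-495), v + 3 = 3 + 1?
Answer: -2435424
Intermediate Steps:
v = 1 (v = -3 + (3 + 1) = -3 + 4 = 1)
K = -495 (K = 1*(-495) = -495)
(p + K)*(-1301 + 4610) = (-241 - 495)*(-1301 + 4610) = -736*3309 = -2435424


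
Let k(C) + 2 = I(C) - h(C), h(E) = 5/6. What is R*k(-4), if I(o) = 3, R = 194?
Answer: 97/3 ≈ 32.333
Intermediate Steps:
h(E) = 5/6 (h(E) = 5*(1/6) = 5/6)
k(C) = 1/6 (k(C) = -2 + (3 - 1*5/6) = -2 + (3 - 5/6) = -2 + 13/6 = 1/6)
R*k(-4) = 194*(1/6) = 97/3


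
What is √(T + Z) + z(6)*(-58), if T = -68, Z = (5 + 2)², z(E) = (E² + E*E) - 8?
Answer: -3712 + I*√19 ≈ -3712.0 + 4.3589*I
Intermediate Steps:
z(E) = -8 + 2*E² (z(E) = (E² + E²) - 8 = 2*E² - 8 = -8 + 2*E²)
Z = 49 (Z = 7² = 49)
√(T + Z) + z(6)*(-58) = √(-68 + 49) + (-8 + 2*6²)*(-58) = √(-19) + (-8 + 2*36)*(-58) = I*√19 + (-8 + 72)*(-58) = I*√19 + 64*(-58) = I*√19 - 3712 = -3712 + I*√19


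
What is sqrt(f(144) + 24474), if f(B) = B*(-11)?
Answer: sqrt(22890) ≈ 151.29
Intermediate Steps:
f(B) = -11*B
sqrt(f(144) + 24474) = sqrt(-11*144 + 24474) = sqrt(-1584 + 24474) = sqrt(22890)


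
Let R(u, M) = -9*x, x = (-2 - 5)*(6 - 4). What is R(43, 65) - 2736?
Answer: -2610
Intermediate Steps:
x = -14 (x = -7*2 = -14)
R(u, M) = 126 (R(u, M) = -9*(-14) = 126)
R(43, 65) - 2736 = 126 - 2736 = -2610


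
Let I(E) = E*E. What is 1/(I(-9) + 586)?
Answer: 1/667 ≈ 0.0014993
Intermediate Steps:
I(E) = E²
1/(I(-9) + 586) = 1/((-9)² + 586) = 1/(81 + 586) = 1/667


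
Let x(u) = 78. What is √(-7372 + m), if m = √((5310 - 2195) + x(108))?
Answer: √(-7372 + √3193) ≈ 85.531*I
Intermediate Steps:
m = √3193 (m = √((5310 - 2195) + 78) = √(3115 + 78) = √3193 ≈ 56.507)
√(-7372 + m) = √(-7372 + √3193)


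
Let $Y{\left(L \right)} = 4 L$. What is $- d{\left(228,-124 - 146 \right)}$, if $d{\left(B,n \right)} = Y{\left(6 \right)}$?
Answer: $-24$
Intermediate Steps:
$d{\left(B,n \right)} = 24$ ($d{\left(B,n \right)} = 4 \cdot 6 = 24$)
$- d{\left(228,-124 - 146 \right)} = \left(-1\right) 24 = -24$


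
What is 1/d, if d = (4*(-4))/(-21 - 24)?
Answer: 45/16 ≈ 2.8125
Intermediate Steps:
d = 16/45 (d = -16/(-45) = -1/45*(-16) = 16/45 ≈ 0.35556)
1/d = 1/(16/45) = 45/16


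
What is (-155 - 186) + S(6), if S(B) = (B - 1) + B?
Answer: -330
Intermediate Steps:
S(B) = -1 + 2*B (S(B) = (-1 + B) + B = -1 + 2*B)
(-155 - 186) + S(6) = (-155 - 186) + (-1 + 2*6) = -341 + (-1 + 12) = -341 + 11 = -330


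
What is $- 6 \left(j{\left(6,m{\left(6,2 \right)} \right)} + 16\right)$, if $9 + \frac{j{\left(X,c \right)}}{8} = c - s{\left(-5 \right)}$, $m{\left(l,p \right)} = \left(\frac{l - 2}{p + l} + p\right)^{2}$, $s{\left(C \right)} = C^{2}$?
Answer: $1236$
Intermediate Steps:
$m{\left(l,p \right)} = \left(p + \frac{-2 + l}{l + p}\right)^{2}$ ($m{\left(l,p \right)} = \left(\frac{-2 + l}{l + p} + p\right)^{2} = \left(p + \frac{-2 + l}{l + p}\right)^{2}$)
$j{\left(X,c \right)} = -272 + 8 c$ ($j{\left(X,c \right)} = -72 + 8 \left(c - \left(-5\right)^{2}\right) = -72 + 8 \left(c - 25\right) = -72 + 8 \left(-25 + c\right) = -72 + \left(-200 + 8 c\right) = -272 + 8 c$)
$- 6 \left(j{\left(6,m{\left(6,2 \right)} \right)} + 16\right) = - 6 \left(\left(-272 + 8 \frac{\left(-2 + 6 + 2^{2} + 6 \cdot 2\right)^{2}}{\left(6 + 2\right)^{2}}\right) + 16\right) = - 6 \left(\left(-272 + 8 \frac{\left(-2 + 6 + 4 + 12\right)^{2}}{64}\right) + 16\right) = - 6 \left(\left(-272 + 8 \frac{20^{2}}{64}\right) + 16\right) = - 6 \left(\left(-272 + 8 \cdot \frac{1}{64} \cdot 400\right) + 16\right) = - 6 \left(\left(-272 + 8 \cdot \frac{25}{4}\right) + 16\right) = - 6 \left(\left(-272 + 50\right) + 16\right) = - 6 \left(-222 + 16\right) = \left(-6\right) \left(-206\right) = 1236$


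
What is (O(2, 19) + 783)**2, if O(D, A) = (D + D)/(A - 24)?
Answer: 15295921/25 ≈ 6.1184e+5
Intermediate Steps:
O(D, A) = 2*D/(-24 + A) (O(D, A) = (2*D)/(-24 + A) = 2*D/(-24 + A))
(O(2, 19) + 783)**2 = (2*2/(-24 + 19) + 783)**2 = (2*2/(-5) + 783)**2 = (2*2*(-1/5) + 783)**2 = (-4/5 + 783)**2 = (3911/5)**2 = 15295921/25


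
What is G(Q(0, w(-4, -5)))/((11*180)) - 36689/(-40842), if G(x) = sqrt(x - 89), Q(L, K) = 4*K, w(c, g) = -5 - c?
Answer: 36689/40842 + I*sqrt(93)/1980 ≈ 0.89832 + 0.0048705*I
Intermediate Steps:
G(x) = sqrt(-89 + x)
G(Q(0, w(-4, -5)))/((11*180)) - 36689/(-40842) = sqrt(-89 + 4*(-5 - 1*(-4)))/((11*180)) - 36689/(-40842) = sqrt(-89 + 4*(-5 + 4))/1980 - 36689*(-1/40842) = sqrt(-89 + 4*(-1))*(1/1980) + 36689/40842 = sqrt(-89 - 4)*(1/1980) + 36689/40842 = sqrt(-93)*(1/1980) + 36689/40842 = (I*sqrt(93))*(1/1980) + 36689/40842 = I*sqrt(93)/1980 + 36689/40842 = 36689/40842 + I*sqrt(93)/1980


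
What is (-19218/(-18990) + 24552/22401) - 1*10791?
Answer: -84991492448/7877685 ≈ -10789.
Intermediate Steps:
(-19218/(-18990) + 24552/22401) - 1*10791 = (-19218*(-1/18990) + 24552*(1/22401)) - 10791 = (3203/3165 + 2728/2489) - 10791 = 16606387/7877685 - 10791 = -84991492448/7877685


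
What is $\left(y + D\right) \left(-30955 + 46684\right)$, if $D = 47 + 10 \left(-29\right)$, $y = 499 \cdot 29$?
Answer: $223792212$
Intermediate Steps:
$y = 14471$
$D = -243$ ($D = 47 - 290 = -243$)
$\left(y + D\right) \left(-30955 + 46684\right) = \left(14471 - 243\right) \left(-30955 + 46684\right) = 14228 \cdot 15729 = 223792212$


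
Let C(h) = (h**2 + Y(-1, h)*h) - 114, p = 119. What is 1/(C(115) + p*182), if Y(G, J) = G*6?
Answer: 1/34079 ≈ 2.9344e-5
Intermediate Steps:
Y(G, J) = 6*G
C(h) = -114 + h**2 - 6*h (C(h) = (h**2 + (6*(-1))*h) - 114 = (h**2 - 6*h) - 114 = -114 + h**2 - 6*h)
1/(C(115) + p*182) = 1/((-114 + 115**2 - 6*115) + 119*182) = 1/((-114 + 13225 - 690) + 21658) = 1/(12421 + 21658) = 1/34079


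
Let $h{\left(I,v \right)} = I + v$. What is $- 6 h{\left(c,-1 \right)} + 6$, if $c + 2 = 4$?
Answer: $0$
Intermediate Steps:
$c = 2$ ($c = -2 + 4 = 2$)
$- 6 h{\left(c,-1 \right)} + 6 = - 6 \left(2 - 1\right) + 6 = \left(-6\right) 1 + 6 = -6 + 6 = 0$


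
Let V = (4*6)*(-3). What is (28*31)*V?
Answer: -62496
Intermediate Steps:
V = -72 (V = 24*(-3) = -72)
(28*31)*V = (28*31)*(-72) = 868*(-72) = -62496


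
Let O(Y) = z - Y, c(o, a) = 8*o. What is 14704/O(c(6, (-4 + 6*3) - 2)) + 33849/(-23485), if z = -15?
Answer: -49636561/211365 ≈ -234.84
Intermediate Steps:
O(Y) = -15 - Y
14704/O(c(6, (-4 + 6*3) - 2)) + 33849/(-23485) = 14704/(-15 - 8*6) + 33849/(-23485) = 14704/(-15 - 1*48) + 33849*(-1/23485) = 14704/(-15 - 48) - 33849/23485 = 14704/(-63) - 33849/23485 = 14704*(-1/63) - 33849/23485 = -14704/63 - 33849/23485 = -49636561/211365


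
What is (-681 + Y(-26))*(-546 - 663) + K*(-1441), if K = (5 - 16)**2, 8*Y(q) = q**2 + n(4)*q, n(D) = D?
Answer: 1125049/2 ≈ 5.6252e+5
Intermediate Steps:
Y(q) = q/2 + q**2/8 (Y(q) = (q**2 + 4*q)/8 = q/2 + q**2/8)
K = 121 (K = (-11)**2 = 121)
(-681 + Y(-26))*(-546 - 663) + K*(-1441) = (-681 + (1/8)*(-26)*(4 - 26))*(-546 - 663) + 121*(-1441) = (-681 + (1/8)*(-26)*(-22))*(-1209) - 174361 = (-681 + 143/2)*(-1209) - 174361 = -1219/2*(-1209) - 174361 = 1473771/2 - 174361 = 1125049/2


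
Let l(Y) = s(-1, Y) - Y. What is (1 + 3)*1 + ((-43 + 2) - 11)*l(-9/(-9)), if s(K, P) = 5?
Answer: -204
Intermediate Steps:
l(Y) = 5 - Y
(1 + 3)*1 + ((-43 + 2) - 11)*l(-9/(-9)) = (1 + 3)*1 + ((-43 + 2) - 11)*(5 - (-9)/(-9)) = 4*1 + (-41 - 11)*(5 - (-9)*(-1)/9) = 4 - 52*(5 - 1*1) = 4 - 52*(5 - 1) = 4 - 52*4 = 4 - 208 = -204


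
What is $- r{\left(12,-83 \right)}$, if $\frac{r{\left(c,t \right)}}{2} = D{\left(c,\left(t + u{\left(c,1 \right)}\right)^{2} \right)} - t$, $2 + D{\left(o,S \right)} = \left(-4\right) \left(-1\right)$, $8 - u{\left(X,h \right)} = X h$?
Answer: $-170$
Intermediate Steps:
$u{\left(X,h \right)} = 8 - X h$
$D{\left(o,S \right)} = 2$ ($D{\left(o,S \right)} = -2 - -4 = -2 + 4 = 2$)
$r{\left(c,t \right)} = 4 - 2 t$ ($r{\left(c,t \right)} = 2 \left(2 - t\right) = 4 - 2 t$)
$- r{\left(12,-83 \right)} = - (4 - -166) = - (4 + 166) = \left(-1\right) 170 = -170$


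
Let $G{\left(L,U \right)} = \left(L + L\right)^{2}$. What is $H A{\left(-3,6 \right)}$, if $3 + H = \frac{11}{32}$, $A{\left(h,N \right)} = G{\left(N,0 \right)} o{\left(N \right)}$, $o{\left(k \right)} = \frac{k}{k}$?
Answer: $- \frac{765}{2} \approx -382.5$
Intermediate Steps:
$G{\left(L,U \right)} = 4 L^{2}$ ($G{\left(L,U \right)} = \left(2 L\right)^{2} = 4 L^{2}$)
$o{\left(k \right)} = 1$
$A{\left(h,N \right)} = 4 N^{2}$ ($A{\left(h,N \right)} = 4 N^{2} \cdot 1 = 4 N^{2}$)
$H = - \frac{85}{32}$ ($H = -3 + \frac{11}{32} = - \frac{85}{32} \approx -2.6563$)
$H A{\left(-3,6 \right)} = - \frac{85 \cdot 4 \cdot 6^{2}}{32} = - \frac{85 \cdot 4 \cdot 36}{32} = \left(- \frac{85}{32}\right) 144 = - \frac{765}{2}$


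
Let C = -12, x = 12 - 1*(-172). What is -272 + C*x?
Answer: -2480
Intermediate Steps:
x = 184 (x = 12 + 172 = 184)
-272 + C*x = -272 - 12*184 = -272 - 2208 = -2480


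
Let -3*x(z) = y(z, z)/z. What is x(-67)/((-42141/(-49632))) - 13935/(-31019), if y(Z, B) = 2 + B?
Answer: 544376555/7961863863 ≈ 0.068373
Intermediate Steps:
x(z) = -(2 + z)/(3*z)
x(-67)/((-42141/(-49632))) - 13935/(-31019) = ((⅓)*(-2 - 1*(-67))/(-67))/((-42141/(-49632))) - 13935/(-31019) = ((⅓)*(-1/67)*(-2 + 67))/((-42141*(-1/49632))) - 13935*(-1/31019) = ((⅓)*(-1/67)*65)/(1277/1504) + 13935/31019 = -65/201*1504/1277 + 13935/31019 = -97760/256677 + 13935/31019 = 544376555/7961863863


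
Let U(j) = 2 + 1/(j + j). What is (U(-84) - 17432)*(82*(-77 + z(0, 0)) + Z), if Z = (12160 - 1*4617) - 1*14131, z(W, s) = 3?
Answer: 661782466/3 ≈ 2.2059e+8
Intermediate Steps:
U(j) = 2 + 1/(2*j)
Z = -6588 (Z = (12160 - 4617) - 14131 = 7543 - 14131 = -6588)
(U(-84) - 17432)*(82*(-77 + z(0, 0)) + Z) = ((2 + (½)/(-84)) - 17432)*(82*(-77 + 3) - 6588) = ((2 + (½)*(-1/84)) - 17432)*(82*(-74) - 6588) = ((2 - 1/168) - 17432)*(-6068 - 6588) = (335/168 - 17432)*(-12656) = -2928241/168*(-12656) = 661782466/3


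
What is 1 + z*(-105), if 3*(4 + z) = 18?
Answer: -209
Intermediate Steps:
z = 2 (z = -4 + (1/3)*18 = -4 + 6 = 2)
1 + z*(-105) = 1 + 2*(-105) = 1 - 210 = -209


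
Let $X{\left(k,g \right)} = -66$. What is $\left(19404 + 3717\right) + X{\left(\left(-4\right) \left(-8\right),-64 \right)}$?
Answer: $23055$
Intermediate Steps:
$\left(19404 + 3717\right) + X{\left(\left(-4\right) \left(-8\right),-64 \right)} = \left(19404 + 3717\right) - 66 = 23121 - 66 = 23055$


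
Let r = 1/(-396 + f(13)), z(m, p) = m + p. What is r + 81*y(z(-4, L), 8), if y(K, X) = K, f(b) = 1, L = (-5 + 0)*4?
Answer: -767881/395 ≈ -1944.0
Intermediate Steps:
L = -20 (L = -5*4 = -20)
r = -1/395 (r = 1/(-396 + 1) = 1/(-395) = -1/395 ≈ -0.0025316)
r + 81*y(z(-4, L), 8) = -1/395 + 81*(-4 - 20) = -1/395 + 81*(-24) = -1/395 - 1944 = -767881/395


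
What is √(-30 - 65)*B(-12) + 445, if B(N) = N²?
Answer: 445 + 144*I*√95 ≈ 445.0 + 1403.5*I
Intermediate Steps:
√(-30 - 65)*B(-12) + 445 = √(-30 - 65)*(-12)² + 445 = √(-95)*144 + 445 = (I*√95)*144 + 445 = 144*I*√95 + 445 = 445 + 144*I*√95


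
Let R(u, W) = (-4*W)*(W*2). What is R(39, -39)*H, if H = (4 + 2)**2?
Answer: -438048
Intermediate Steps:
H = 36 (H = 6**2 = 36)
R(u, W) = -8*W**2 (R(u, W) = (-4*W)*(2*W) = -8*W**2)
R(39, -39)*H = -8*(-39)**2*36 = -8*1521*36 = -12168*36 = -438048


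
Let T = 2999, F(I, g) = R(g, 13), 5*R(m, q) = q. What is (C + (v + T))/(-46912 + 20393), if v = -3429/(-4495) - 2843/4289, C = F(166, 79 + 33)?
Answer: -57869939184/511261259545 ≈ -0.11319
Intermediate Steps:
R(m, q) = q/5
F(I, g) = 13/5 (F(I, g) = (1/5)*13 = 13/5)
C = 13/5 ≈ 2.6000
v = 1927696/19279055 (v = -3429*(-1/4495) - 2843*1/4289 = 3429/4495 - 2843/4289 = 1927696/19279055 ≈ 0.099989)
(C + (v + T))/(-46912 + 20393) = (13/5 + (1927696/19279055 + 2999))/(-46912 + 20393) = (13/5 + 57819813641/19279055)/(-26519) = (57869939184/19279055)*(-1/26519) = -57869939184/511261259545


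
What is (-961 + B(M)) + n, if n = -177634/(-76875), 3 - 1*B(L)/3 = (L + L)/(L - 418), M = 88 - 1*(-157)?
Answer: -12517268068/13299375 ≈ -941.19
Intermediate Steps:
M = 245 (M = 88 + 157 = 245)
B(L) = 9 - 6*L/(-418 + L) (B(L) = 9 - 3*(L + L)/(L - 418) = 9 - 3*2*L/(-418 + L) = 9 - 6*L/(-418 + L))
n = 177634/76875 (n = -177634*(-1/76875) = 177634/76875 ≈ 2.3107)
(-961 + B(M)) + n = (-961 + 3*(-1254 + 245)/(-418 + 245)) + 177634/76875 = (-961 + 3*(-1009)/(-173)) + 177634/76875 = (-961 + 3*(-1/173)*(-1009)) + 177634/76875 = (-961 + 3027/173) + 177634/76875 = -163226/173 + 177634/76875 = -12517268068/13299375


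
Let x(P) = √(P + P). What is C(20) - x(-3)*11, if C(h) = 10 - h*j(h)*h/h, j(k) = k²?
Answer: -7990 - 11*I*√6 ≈ -7990.0 - 26.944*I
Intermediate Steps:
C(h) = 10 - h³ (C(h) = 10 - h*h²*h/h = 10 - h³)
x(P) = √2*√P (x(P) = √(2*P) = √2*√P)
C(20) - x(-3)*11 = (10 - 1*20³) - √2*√(-3)*11 = (10 - 1*8000) - √2*(I*√3)*11 = (10 - 8000) - I*√6*11 = -7990 - 11*I*√6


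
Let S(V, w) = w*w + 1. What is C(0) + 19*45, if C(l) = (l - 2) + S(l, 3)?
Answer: 863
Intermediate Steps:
S(V, w) = 1 + w**2 (S(V, w) = w**2 + 1 = 1 + w**2)
C(l) = 8 + l (C(l) = (l - 2) + (1 + 3**2) = (-2 + l) + (1 + 9) = (-2 + l) + 10 = 8 + l)
C(0) + 19*45 = (8 + 0) + 19*45 = 8 + 855 = 863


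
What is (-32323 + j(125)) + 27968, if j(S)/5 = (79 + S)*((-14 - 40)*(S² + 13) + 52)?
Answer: -861292355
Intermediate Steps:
j(S) = 5*(-650 - 54*S²)*(79 + S) (j(S) = 5*((79 + S)*((-14 - 40)*(S² + 13) + 52)) = 5*((79 + S)*(-54*(13 + S²) + 52)) = 5*((79 + S)*((-702 - 54*S²) + 52)) = 5*((79 + S)*(-650 - 54*S²)) = 5*((-650 - 54*S²)*(79 + S)) = 5*(-650 - 54*S²)*(79 + S))
(-32323 + j(125)) + 27968 = (-32323 + (-256750 - 21330*125² - 3250*125 - 270*125³)) + 27968 = (-32323 + (-256750 - 21330*15625 - 406250 - 270*1953125)) + 27968 = (-32323 + (-256750 - 333281250 - 406250 - 527343750)) + 27968 = (-32323 - 861288000) + 27968 = -861320323 + 27968 = -861292355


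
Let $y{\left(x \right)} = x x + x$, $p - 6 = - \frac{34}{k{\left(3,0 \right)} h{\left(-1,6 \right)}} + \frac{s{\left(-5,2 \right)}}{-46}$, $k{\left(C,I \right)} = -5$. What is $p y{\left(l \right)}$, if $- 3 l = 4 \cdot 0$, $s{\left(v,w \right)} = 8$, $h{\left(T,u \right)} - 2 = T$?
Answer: $0$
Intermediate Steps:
$h{\left(T,u \right)} = 2 + T$
$l = 0$ ($l = - \frac{4 \cdot 0}{3} = \left(- \frac{1}{3}\right) 0 = 0$)
$p = \frac{1452}{115}$ ($p = 6 - \left(\frac{4}{23} + 34 \left(- \frac{1}{5 \left(2 - 1\right)}\right)\right) = 6 - \left(\frac{4}{23} + \frac{34}{\left(-5\right) 1}\right) = 6 - \left(\frac{4}{23} + \frac{34}{-5}\right) = 6 - - \frac{762}{115} = 6 + \left(\frac{34}{5} - \frac{4}{23}\right) = 6 + \frac{762}{115} = \frac{1452}{115} \approx 12.626$)
$y{\left(x \right)} = x + x^{2}$ ($y{\left(x \right)} = x^{2} + x = x + x^{2}$)
$p y{\left(l \right)} = \frac{1452 \cdot 0 \left(1 + 0\right)}{115} = \frac{1452 \cdot 0 \cdot 1}{115} = \frac{1452}{115} \cdot 0 = 0$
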